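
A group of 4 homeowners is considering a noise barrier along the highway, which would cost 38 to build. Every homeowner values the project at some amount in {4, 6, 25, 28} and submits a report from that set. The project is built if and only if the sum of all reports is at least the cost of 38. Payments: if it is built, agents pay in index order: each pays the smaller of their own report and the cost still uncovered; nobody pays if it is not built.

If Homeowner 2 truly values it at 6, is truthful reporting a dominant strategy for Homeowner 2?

No

Consider the case where Homeowner 1 reports 4, Homeowner 3 reports 4 and Homeowner 4 reports 28.
Truthful report 6: project built, pays 6, utility 6 - 6 = 0.
Report 4 instead: project built, pays 4, utility 6 - 4 = 2.
Since 2 > 0, reporting 4 is strictly better here, so truthful reporting is not dominant.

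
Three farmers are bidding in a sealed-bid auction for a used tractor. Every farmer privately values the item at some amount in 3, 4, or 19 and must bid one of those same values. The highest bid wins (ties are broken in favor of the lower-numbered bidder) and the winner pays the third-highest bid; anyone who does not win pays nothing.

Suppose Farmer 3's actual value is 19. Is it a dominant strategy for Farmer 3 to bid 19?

Yes

Check each profile of the others' bids and compare truth against every alternative bid.
Others bid (3, 4): truth gives 16, best alternative gives 0.
Others bid (4, 3): truth gives 16, best alternative gives 0.
Others bid (4, 4): truth gives 15, best alternative gives 0.
Others bid (3, 3): truth gives 16, best alternative gives 16.
Others bid (3, 19): truth gives 0, best alternative gives 0.
Others bid (4, 19): truth gives 0, best alternative gives 0.
(Remaining 3 profiles checked similarly; truth is weakly best in each.)
In every case the truthful bid is at least as good as any alternative, so it is a dominant strategy.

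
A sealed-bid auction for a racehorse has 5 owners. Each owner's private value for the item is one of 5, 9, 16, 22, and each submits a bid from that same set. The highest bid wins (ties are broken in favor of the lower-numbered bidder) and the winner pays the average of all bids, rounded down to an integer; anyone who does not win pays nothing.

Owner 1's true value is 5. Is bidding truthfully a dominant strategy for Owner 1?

Yes

Check each profile of the others' bids and compare truth against every alternative bid.
Others bid (9, 9, 9, 9): truth gives 0, best alternative gives -4.
Others bid (5, 9, 9, 9): truth gives 0, best alternative gives -3.
Others bid (9, 5, 9, 9): truth gives 0, best alternative gives -3.
Others bid (9, 9, 5, 9): truth gives 0, best alternative gives -3.
Others bid (9, 9, 9, 5): truth gives 0, best alternative gives -3.
Others bid (5, 5, 9, 9): truth gives 0, best alternative gives -2.
(Remaining 250 profiles checked similarly; truth is weakly best in each.)
In every case the truthful bid is at least as good as any alternative, so it is a dominant strategy.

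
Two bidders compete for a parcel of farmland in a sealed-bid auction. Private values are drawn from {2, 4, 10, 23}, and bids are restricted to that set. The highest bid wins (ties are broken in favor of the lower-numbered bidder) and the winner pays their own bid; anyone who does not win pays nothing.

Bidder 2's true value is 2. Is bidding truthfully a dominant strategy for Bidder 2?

Check each profile of the others' bids and compare truth against every alternative bid.
Others bid (2): truth gives 0, best alternative gives -2.
Others bid (4): truth gives 0, best alternative gives 0.
Others bid (10): truth gives 0, best alternative gives 0.
Others bid (23): truth gives 0, best alternative gives 0.
In every case the truthful bid is at least as good as any alternative, so it is a dominant strategy.

Yes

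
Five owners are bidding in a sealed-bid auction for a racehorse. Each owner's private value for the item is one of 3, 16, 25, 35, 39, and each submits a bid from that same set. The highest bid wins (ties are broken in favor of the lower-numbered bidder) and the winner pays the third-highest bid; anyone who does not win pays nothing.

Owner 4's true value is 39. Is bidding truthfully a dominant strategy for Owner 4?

Check each profile of the others' bids and compare truth against every alternative bid.
Others bid (3, 3, 3, 39): truth gives 36, best alternative gives 0.
Others bid (3, 3, 35, 3): truth gives 36, best alternative gives 0.
Others bid (3, 35, 3, 3): truth gives 36, best alternative gives 0.
Others bid (35, 3, 3, 3): truth gives 36, best alternative gives 0.
Others bid (3, 3, 16, 39): truth gives 23, best alternative gives 0.
Others bid (3, 3, 35, 16): truth gives 23, best alternative gives 0.
(Remaining 619 profiles checked similarly; truth is weakly best in each.)
In every case the truthful bid is at least as good as any alternative, so it is a dominant strategy.

Yes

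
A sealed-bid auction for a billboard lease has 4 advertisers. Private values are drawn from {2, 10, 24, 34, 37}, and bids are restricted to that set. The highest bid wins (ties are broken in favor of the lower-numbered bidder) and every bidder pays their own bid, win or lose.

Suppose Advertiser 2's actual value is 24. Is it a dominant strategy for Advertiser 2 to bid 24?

Consider the case where Advertiser 1 bids 2, Advertiser 3 bids 2 and Advertiser 4 bids 2.
Truthful bid 24: wins, pays 24, utility 24 - 24 = 0.
Bid 10 instead: wins, pays 10, utility 24 - 10 = 14.
Since 14 > 0, bidding 10 is strictly better here, so truthful bidding is not dominant.

No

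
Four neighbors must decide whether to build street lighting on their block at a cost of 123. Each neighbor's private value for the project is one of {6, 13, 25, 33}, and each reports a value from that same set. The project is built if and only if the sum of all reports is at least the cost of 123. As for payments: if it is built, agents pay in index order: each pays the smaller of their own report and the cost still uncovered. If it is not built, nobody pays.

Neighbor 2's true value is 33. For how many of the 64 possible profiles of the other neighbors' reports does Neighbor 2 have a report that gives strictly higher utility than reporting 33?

1

Others report (33, 33, 33): truth gives 0; report 25 gives 8 > 0. Violating.
Others report (6, 6, 6): truth gives 0; no alternative beats it.
Others report (6, 6, 13): truth gives 0; no alternative beats it.
(Checking all 64 profiles: 1 has a profitable deviation, 63 do not.)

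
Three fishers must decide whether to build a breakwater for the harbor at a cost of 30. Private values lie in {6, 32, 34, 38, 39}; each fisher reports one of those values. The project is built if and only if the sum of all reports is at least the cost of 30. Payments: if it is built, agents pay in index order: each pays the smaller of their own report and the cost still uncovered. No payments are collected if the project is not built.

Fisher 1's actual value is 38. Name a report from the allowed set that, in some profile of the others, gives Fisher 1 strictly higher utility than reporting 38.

Suppose Fisher 2 reports 6 and Fisher 3 reports 32.
Report 38: project built, pays 30, utility 38 - 30 = 8.
Report 6: project built, pays 6, utility 38 - 6 = 32.
So reporting 6 beats truth here (32 > 8).

6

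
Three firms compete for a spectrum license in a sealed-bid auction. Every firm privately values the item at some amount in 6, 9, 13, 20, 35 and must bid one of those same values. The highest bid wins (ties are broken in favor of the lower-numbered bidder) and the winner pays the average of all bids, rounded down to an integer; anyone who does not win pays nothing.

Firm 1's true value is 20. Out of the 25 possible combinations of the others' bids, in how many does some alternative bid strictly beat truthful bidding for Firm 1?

9

Others bid (6, 6): truth gives 10; bid 6 gives 14 > 10. Violating.
Others bid (6, 9): truth gives 9; bid 9 gives 12 > 9. Violating.
Others bid (6, 13): truth gives 7; bid 13 gives 10 > 7. Violating.
Others bid (9, 6): truth gives 9; bid 9 gives 12 > 9. Violating.
Others bid (6, 20): truth gives 5; no alternative beats it.
Others bid (6, 35): truth gives 0; no alternative beats it.
(Checking all 25 profiles: 9 have a profitable deviation, 16 do not.)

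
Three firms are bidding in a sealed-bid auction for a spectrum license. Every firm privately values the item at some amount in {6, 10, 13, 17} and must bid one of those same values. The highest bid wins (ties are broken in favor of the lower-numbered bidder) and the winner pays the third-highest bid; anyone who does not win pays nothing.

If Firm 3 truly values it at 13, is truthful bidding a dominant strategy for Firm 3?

Consider the case where Firm 1 bids 6 and Firm 2 bids 13.
Truthful bid 13: loses, pays 0, utility 0.
Bid 17 instead: wins, pays 6, utility 13 - 6 = 7.
Since 7 > 0, bidding 17 is strictly better here, so truthful bidding is not dominant.

No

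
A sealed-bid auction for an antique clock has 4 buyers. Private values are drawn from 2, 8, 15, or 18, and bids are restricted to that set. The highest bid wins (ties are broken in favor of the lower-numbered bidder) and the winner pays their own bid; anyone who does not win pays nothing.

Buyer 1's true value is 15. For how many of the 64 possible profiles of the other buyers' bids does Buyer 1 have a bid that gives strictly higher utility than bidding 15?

Others bid (2, 2, 2): truth gives 0; bid 2 gives 13 > 0. Violating.
Others bid (2, 2, 8): truth gives 0; bid 8 gives 7 > 0. Violating.
Others bid (2, 8, 2): truth gives 0; bid 8 gives 7 > 0. Violating.
Others bid (2, 8, 8): truth gives 0; bid 8 gives 7 > 0. Violating.
Others bid (2, 2, 15): truth gives 0; no alternative beats it.
Others bid (2, 2, 18): truth gives 0; no alternative beats it.
(Checking all 64 profiles: 8 have a profitable deviation, 56 do not.)

8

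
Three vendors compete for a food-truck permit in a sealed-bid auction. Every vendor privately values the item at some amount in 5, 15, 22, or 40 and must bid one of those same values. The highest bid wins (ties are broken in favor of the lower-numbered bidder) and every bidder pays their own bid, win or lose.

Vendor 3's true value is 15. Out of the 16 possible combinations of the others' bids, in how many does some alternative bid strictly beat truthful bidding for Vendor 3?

Others bid (5, 15): truth gives -15; bid 5 gives -5 > -15. Violating.
Others bid (5, 22): truth gives -15; bid 5 gives -5 > -15. Violating.
Others bid (5, 40): truth gives -15; bid 5 gives -5 > -15. Violating.
Others bid (15, 5): truth gives -15; bid 5 gives -5 > -15. Violating.
Others bid (5, 5): truth gives 0; no alternative beats it.
(Checking all 16 profiles: 15 have a profitable deviation, 1 does not.)

15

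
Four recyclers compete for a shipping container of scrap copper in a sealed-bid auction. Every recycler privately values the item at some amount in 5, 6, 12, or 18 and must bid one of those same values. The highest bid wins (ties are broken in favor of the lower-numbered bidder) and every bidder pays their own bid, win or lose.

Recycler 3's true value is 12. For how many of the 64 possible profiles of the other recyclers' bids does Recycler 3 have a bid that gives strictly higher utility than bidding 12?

Others bid (5, 5, 5): truth gives 0; bid 6 gives 6 > 0. Violating.
Others bid (5, 5, 6): truth gives 0; bid 6 gives 6 > 0. Violating.
Others bid (5, 5, 18): truth gives -12; bid 5 gives -5 > -12. Violating.
Others bid (5, 6, 18): truth gives -12; bid 5 gives -5 > -12. Violating.
Others bid (5, 5, 12): truth gives 0; no alternative beats it.
Others bid (5, 6, 5): truth gives 0; no alternative beats it.
(Checking all 64 profiles: 54 have a profitable deviation, 10 do not.)

54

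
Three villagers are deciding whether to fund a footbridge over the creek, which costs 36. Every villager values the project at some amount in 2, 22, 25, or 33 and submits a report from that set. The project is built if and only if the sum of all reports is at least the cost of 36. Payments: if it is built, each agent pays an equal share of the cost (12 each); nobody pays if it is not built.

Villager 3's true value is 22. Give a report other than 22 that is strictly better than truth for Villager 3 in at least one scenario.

Suppose Villager 1 reports 2 and Villager 2 reports 2.
Report 22: project not built, utility 0.
Report 33: project built, pays 12, utility 22 - 12 = 10.
So reporting 33 beats truth here (10 > 0).

33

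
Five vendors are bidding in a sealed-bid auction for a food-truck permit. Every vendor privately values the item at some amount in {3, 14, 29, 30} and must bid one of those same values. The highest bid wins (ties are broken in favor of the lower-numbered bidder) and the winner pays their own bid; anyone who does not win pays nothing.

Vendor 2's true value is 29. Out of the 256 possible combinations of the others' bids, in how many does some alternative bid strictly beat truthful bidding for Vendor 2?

Others bid (3, 3, 3, 3): truth gives 0; bid 14 gives 15 > 0. Violating.
Others bid (3, 3, 3, 14): truth gives 0; bid 14 gives 15 > 0. Violating.
Others bid (3, 3, 14, 3): truth gives 0; bid 14 gives 15 > 0. Violating.
Others bid (3, 3, 14, 14): truth gives 0; bid 14 gives 15 > 0. Violating.
Others bid (3, 3, 3, 29): truth gives 0; no alternative beats it.
Others bid (3, 3, 3, 30): truth gives 0; no alternative beats it.
(Checking all 256 profiles: 8 have a profitable deviation, 248 do not.)

8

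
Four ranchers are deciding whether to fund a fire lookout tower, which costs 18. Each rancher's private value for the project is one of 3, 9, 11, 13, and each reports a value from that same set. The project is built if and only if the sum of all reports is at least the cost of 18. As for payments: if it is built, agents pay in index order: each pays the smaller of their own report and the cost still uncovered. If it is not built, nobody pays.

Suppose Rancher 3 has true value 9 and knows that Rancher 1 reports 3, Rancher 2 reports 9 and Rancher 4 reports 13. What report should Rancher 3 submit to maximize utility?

Report 3: project built, pays 3, utility 9 - 3 = 6.
Report 9: project built, pays 6, utility 9 - 6 = 3.
Report 11: project built, pays 6, utility 9 - 6 = 3.
Report 13: project built, pays 6, utility 9 - 6 = 3.
The best choice is 3 with utility 6.

3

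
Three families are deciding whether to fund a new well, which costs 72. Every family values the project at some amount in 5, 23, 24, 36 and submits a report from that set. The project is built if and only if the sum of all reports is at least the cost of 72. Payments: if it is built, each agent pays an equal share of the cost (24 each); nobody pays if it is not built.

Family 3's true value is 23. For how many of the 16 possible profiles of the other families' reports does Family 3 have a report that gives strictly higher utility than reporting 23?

4

Others report (23, 36): truth gives -1; report 5 gives 0 > -1. Violating.
Others report (24, 36): truth gives -1; report 5 gives 0 > -1. Violating.
Others report (36, 23): truth gives -1; report 5 gives 0 > -1. Violating.
Others report (36, 24): truth gives -1; report 5 gives 0 > -1. Violating.
Others report (5, 5): truth gives 0; no alternative beats it.
Others report (5, 23): truth gives 0; no alternative beats it.
(Checking all 16 profiles: 4 have a profitable deviation, 12 do not.)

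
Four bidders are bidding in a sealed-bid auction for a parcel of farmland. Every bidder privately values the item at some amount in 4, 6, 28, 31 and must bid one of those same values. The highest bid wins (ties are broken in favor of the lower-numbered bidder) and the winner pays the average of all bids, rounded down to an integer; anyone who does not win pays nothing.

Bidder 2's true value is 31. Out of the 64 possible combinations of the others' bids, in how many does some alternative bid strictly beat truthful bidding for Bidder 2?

11

Others bid (4, 4, 4): truth gives 21; bid 6 gives 27 > 21. Violating.
Others bid (4, 4, 6): truth gives 20; bid 6 gives 26 > 20. Violating.
Others bid (4, 6, 4): truth gives 20; bid 6 gives 26 > 20. Violating.
Others bid (4, 6, 6): truth gives 20; bid 6 gives 26 > 20. Violating.
Others bid (4, 4, 28): truth gives 15; no alternative beats it.
Others bid (4, 4, 31): truth gives 14; no alternative beats it.
(Checking all 64 profiles: 11 have a profitable deviation, 53 do not.)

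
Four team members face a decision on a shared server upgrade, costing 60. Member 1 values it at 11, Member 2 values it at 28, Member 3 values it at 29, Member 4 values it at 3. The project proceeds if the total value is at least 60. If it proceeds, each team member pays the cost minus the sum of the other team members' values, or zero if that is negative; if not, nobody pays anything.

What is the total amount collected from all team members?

Total value 71 ≥ cost 60, so it is built.
Member 1: others sum to 60; max(0, 60 - 60) = 0.
Member 2: others sum to 43; max(0, 60 - 43) = 17.
Member 3: others sum to 42; max(0, 60 - 42) = 18.
Member 4: others sum to 68; max(0, 60 - 68) = 0.
Total collected = 0 + 17 + 18 + 0 = 35.

35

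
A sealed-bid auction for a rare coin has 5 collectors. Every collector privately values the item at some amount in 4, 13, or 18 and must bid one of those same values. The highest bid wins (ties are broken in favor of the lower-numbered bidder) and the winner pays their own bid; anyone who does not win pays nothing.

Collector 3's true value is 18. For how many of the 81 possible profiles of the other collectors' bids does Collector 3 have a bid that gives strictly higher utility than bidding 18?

Others bid (4, 4, 4, 4): truth gives 0; bid 13 gives 5 > 0. Violating.
Others bid (4, 4, 4, 13): truth gives 0; bid 13 gives 5 > 0. Violating.
Others bid (4, 4, 13, 4): truth gives 0; bid 13 gives 5 > 0. Violating.
Others bid (4, 4, 13, 13): truth gives 0; bid 13 gives 5 > 0. Violating.
Others bid (4, 4, 4, 18): truth gives 0; no alternative beats it.
Others bid (4, 4, 13, 18): truth gives 0; no alternative beats it.
(Checking all 81 profiles: 4 have a profitable deviation, 77 do not.)

4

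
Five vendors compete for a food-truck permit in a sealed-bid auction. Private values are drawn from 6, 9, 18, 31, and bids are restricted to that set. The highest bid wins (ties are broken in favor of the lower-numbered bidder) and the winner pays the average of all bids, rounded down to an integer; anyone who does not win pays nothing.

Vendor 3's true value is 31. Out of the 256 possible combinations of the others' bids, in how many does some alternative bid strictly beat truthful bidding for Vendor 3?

Others bid (6, 6, 6, 6): truth gives 20; bid 9 gives 25 > 20. Violating.
Others bid (6, 6, 6, 9): truth gives 20; bid 9 gives 24 > 20. Violating.
Others bid (6, 6, 6, 18): truth gives 18; bid 18 gives 21 > 18. Violating.
Others bid (6, 6, 9, 6): truth gives 20; bid 9 gives 24 > 20. Violating.
Others bid (6, 6, 6, 31): truth gives 15; no alternative beats it.
Others bid (6, 6, 9, 31): truth gives 15; no alternative beats it.
(Checking all 256 profiles: 36 have a profitable deviation, 220 do not.)

36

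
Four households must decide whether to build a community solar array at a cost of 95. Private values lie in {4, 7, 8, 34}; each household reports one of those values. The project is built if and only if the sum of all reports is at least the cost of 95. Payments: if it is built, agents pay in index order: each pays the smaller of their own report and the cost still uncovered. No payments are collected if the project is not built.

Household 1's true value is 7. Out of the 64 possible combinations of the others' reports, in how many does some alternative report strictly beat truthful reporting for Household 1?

Others report (34, 34, 34): truth gives 0; report 4 gives 3 > 0. Violating.
Others report (4, 4, 4): truth gives 0; no alternative beats it.
Others report (4, 4, 7): truth gives 0; no alternative beats it.
(Checking all 64 profiles: 1 has a profitable deviation, 63 do not.)

1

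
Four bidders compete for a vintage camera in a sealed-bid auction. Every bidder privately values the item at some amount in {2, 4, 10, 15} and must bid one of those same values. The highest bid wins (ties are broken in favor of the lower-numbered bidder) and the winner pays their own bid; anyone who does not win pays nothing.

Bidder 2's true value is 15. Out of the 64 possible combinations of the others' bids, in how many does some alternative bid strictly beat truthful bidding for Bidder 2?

Others bid (2, 2, 2): truth gives 0; bid 4 gives 11 > 0. Violating.
Others bid (2, 2, 4): truth gives 0; bid 4 gives 11 > 0. Violating.
Others bid (2, 2, 10): truth gives 0; bid 10 gives 5 > 0. Violating.
Others bid (2, 4, 2): truth gives 0; bid 4 gives 11 > 0. Violating.
Others bid (2, 2, 15): truth gives 0; no alternative beats it.
Others bid (2, 4, 15): truth gives 0; no alternative beats it.
(Checking all 64 profiles: 18 have a profitable deviation, 46 do not.)

18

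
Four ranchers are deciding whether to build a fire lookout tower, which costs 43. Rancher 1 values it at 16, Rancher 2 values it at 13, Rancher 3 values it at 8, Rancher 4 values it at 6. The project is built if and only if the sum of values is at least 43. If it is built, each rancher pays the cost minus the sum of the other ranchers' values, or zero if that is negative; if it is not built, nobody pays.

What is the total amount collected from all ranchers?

43

Total value 43 ≥ cost 43, so it is built.
Rancher 1: others sum to 27; max(0, 43 - 27) = 16.
Rancher 2: others sum to 30; max(0, 43 - 30) = 13.
Rancher 3: others sum to 35; max(0, 43 - 35) = 8.
Rancher 4: others sum to 37; max(0, 43 - 37) = 6.
Total collected = 16 + 13 + 8 + 6 = 43.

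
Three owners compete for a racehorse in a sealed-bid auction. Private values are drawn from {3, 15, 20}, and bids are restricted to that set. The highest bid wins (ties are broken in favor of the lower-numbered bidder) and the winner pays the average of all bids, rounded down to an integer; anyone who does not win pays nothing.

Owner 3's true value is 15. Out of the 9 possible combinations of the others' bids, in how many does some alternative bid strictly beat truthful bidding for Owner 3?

Others bid (3, 15): truth gives 0; bid 20 gives 3 > 0. Violating.
Others bid (15, 3): truth gives 0; bid 20 gives 3 > 0. Violating.
Others bid (3, 3): truth gives 8; no alternative beats it.
Others bid (3, 20): truth gives 0; no alternative beats it.
(Checking all 9 profiles: 2 have a profitable deviation, 7 do not.)

2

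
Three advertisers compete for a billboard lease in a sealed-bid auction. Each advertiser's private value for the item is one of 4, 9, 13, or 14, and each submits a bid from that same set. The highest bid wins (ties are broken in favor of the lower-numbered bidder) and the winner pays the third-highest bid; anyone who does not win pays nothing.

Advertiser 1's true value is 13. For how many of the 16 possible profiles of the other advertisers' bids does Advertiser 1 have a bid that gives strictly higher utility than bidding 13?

4

Others bid (4, 14): truth gives 0; bid 14 gives 9 > 0. Violating.
Others bid (9, 14): truth gives 0; bid 14 gives 4 > 0. Violating.
Others bid (14, 4): truth gives 0; bid 14 gives 9 > 0. Violating.
Others bid (14, 9): truth gives 0; bid 14 gives 4 > 0. Violating.
Others bid (4, 4): truth gives 9; no alternative beats it.
Others bid (4, 9): truth gives 9; no alternative beats it.
(Checking all 16 profiles: 4 have a profitable deviation, 12 do not.)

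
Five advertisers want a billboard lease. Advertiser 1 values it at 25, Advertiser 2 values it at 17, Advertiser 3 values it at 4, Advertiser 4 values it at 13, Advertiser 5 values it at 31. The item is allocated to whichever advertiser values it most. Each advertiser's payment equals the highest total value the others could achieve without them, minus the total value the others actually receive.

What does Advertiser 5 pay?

Advertiser 5 has the highest value and receives the item.
Without Advertiser 5, the item would go to the next-highest value, 25, so the others could achieve 25.
With Advertiser 5 present and winning, the others receive nothing, so their total is 0.
Payment = 25 - 0 = 25.

25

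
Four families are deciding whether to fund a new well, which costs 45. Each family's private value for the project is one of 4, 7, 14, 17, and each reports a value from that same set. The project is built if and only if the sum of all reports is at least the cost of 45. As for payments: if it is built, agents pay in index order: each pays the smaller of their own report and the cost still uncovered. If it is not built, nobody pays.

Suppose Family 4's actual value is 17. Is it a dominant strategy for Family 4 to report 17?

Check each profile of the others' reports and compare truth against every alternative report.
Others report (14, 14, 17): truth gives 17, best alternative gives 17.
Others report (14, 17, 14): truth gives 17, best alternative gives 17.
Others report (14, 17, 17): truth gives 17, best alternative gives 17.
Others report (17, 14, 14): truth gives 17, best alternative gives 17.
Others report (17, 14, 17): truth gives 17, best alternative gives 17.
Others report (17, 17, 14): truth gives 17, best alternative gives 17.
(Remaining 58 profiles checked similarly; truth is weakly best in each.)
In every case the truthful report is at least as good as any alternative, so it is a dominant strategy.

Yes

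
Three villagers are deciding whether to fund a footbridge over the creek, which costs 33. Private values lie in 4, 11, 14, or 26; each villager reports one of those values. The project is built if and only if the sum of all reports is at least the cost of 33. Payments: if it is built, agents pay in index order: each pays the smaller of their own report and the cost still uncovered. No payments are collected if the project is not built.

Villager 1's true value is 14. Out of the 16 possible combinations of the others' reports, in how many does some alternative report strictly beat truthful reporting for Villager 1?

Others report (4, 26): truth gives 0; report 4 gives 10 > 0. Violating.
Others report (11, 11): truth gives 0; report 11 gives 3 > 0. Violating.
Others report (11, 14): truth gives 0; report 11 gives 3 > 0. Violating.
Others report (11, 26): truth gives 0; report 4 gives 10 > 0. Violating.
Others report (4, 4): truth gives 0; no alternative beats it.
Others report (4, 11): truth gives 0; no alternative beats it.
(Checking all 16 profiles: 11 have a profitable deviation, 5 do not.)

11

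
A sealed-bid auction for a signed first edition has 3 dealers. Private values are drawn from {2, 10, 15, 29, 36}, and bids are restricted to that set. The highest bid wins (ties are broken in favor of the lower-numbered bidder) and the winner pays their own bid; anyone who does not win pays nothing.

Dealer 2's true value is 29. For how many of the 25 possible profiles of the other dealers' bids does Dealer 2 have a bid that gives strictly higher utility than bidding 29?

6

Others bid (2, 2): truth gives 0; bid 10 gives 19 > 0. Violating.
Others bid (2, 10): truth gives 0; bid 10 gives 19 > 0. Violating.
Others bid (2, 15): truth gives 0; bid 15 gives 14 > 0. Violating.
Others bid (10, 2): truth gives 0; bid 15 gives 14 > 0. Violating.
Others bid (2, 29): truth gives 0; no alternative beats it.
Others bid (2, 36): truth gives 0; no alternative beats it.
(Checking all 25 profiles: 6 have a profitable deviation, 19 do not.)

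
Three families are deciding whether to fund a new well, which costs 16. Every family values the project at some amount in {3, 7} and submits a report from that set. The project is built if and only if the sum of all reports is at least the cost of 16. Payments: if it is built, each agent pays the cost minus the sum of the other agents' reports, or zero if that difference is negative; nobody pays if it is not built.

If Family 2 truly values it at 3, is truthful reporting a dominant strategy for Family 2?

Yes

Check each profile of the others' reports and compare truth against every alternative report.
Others report (3, 7): truth gives 0, best alternative gives -3.
Others report (7, 3): truth gives 0, best alternative gives -3.
Others report (7, 7): truth gives 1, best alternative gives 1.
Others report (3, 3): truth gives 0, best alternative gives 0.
In every case the truthful report is at least as good as any alternative, so it is a dominant strategy.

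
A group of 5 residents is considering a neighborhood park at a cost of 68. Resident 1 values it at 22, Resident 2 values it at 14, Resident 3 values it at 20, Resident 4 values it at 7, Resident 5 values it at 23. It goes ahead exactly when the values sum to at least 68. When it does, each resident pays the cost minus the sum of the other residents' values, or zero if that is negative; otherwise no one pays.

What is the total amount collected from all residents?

Total value 86 ≥ cost 68, so it is built.
Resident 1: others sum to 64; max(0, 68 - 64) = 4.
Resident 2: others sum to 72; max(0, 68 - 72) = 0.
Resident 3: others sum to 66; max(0, 68 - 66) = 2.
Resident 4: others sum to 79; max(0, 68 - 79) = 0.
Resident 5: others sum to 63; max(0, 68 - 63) = 5.
Total collected = 4 + 0 + 2 + 0 + 5 = 11.

11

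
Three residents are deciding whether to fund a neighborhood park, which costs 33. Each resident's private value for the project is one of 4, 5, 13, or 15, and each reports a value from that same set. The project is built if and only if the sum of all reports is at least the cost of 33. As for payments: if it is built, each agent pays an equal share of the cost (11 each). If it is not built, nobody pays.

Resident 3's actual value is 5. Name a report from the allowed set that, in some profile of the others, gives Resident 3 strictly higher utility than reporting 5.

4

Suppose Resident 1 reports 13 and Resident 2 reports 15.
Report 5: project built, pays 11, utility 5 - 11 = -6.
Report 4: project not built, utility 0.
So reporting 4 beats truth here (0 > -6).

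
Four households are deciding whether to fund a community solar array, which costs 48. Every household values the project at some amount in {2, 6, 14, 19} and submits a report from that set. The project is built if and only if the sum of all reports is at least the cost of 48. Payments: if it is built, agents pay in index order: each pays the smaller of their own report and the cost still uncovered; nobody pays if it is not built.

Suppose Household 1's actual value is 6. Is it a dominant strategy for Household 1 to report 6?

No

Consider the case where Household 2 reports 14, Household 3 reports 14 and Household 4 reports 19.
Truthful report 6: project built, pays 6, utility 6 - 6 = 0.
Report 2 instead: project built, pays 2, utility 6 - 2 = 4.
Since 4 > 0, reporting 2 is strictly better here, so truthful reporting is not dominant.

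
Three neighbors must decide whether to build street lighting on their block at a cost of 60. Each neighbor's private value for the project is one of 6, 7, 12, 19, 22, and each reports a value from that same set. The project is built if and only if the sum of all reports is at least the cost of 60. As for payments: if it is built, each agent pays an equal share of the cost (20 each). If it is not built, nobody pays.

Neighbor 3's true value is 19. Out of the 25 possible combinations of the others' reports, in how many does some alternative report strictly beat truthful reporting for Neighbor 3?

3

Others report (19, 22): truth gives -1; report 6 gives 0 > -1. Violating.
Others report (22, 19): truth gives -1; report 6 gives 0 > -1. Violating.
Others report (22, 22): truth gives -1; report 6 gives 0 > -1. Violating.
Others report (6, 6): truth gives 0; no alternative beats it.
Others report (6, 7): truth gives 0; no alternative beats it.
(Checking all 25 profiles: 3 have a profitable deviation, 22 do not.)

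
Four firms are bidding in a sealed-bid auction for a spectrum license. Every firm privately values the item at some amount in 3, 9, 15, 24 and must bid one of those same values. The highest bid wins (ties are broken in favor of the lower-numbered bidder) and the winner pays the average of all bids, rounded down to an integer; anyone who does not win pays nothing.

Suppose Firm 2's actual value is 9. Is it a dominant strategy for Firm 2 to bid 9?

Consider the case where Firm 1 bids 9, Firm 3 bids 3 and Firm 4 bids 3.
Truthful bid 9: loses, pays 0, utility 0.
Bid 15 instead: wins, pays 7, utility 9 - 7 = 2.
Since 2 > 0, bidding 15 is strictly better here, so truthful bidding is not dominant.

No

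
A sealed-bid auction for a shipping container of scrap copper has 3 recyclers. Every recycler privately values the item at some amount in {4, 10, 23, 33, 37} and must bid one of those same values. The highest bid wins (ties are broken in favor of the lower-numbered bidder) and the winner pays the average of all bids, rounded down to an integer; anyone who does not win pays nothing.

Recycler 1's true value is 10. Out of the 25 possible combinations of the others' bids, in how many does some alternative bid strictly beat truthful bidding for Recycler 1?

1

Others bid (4, 4): truth gives 4; bid 4 gives 6 > 4. Violating.
Others bid (4, 10): truth gives 2; no alternative beats it.
Others bid (4, 23): truth gives 0; no alternative beats it.
(Checking all 25 profiles: 1 has a profitable deviation, 24 do not.)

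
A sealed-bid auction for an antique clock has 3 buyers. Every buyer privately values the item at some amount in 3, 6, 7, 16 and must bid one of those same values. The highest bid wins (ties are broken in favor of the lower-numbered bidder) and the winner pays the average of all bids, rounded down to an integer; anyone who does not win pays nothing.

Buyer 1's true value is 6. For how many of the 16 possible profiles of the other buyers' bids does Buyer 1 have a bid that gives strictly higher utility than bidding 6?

Others bid (3, 3): truth gives 2; bid 3 gives 3 > 2. Violating.
Others bid (3, 7): truth gives 0; bid 7 gives 1 > 0. Violating.
Others bid (7, 3): truth gives 0; bid 7 gives 1 > 0. Violating.
Others bid (3, 6): truth gives 1; no alternative beats it.
Others bid (3, 16): truth gives 0; no alternative beats it.
(Checking all 16 profiles: 3 have a profitable deviation, 13 do not.)

3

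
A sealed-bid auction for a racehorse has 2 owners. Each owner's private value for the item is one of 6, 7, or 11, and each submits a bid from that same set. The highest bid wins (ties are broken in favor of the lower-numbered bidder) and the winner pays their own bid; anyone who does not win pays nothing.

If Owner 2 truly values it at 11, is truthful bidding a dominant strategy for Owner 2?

No

Consider the case where Owner 1 bids 6.
Truthful bid 11: wins, pays 11, utility 11 - 11 = 0.
Bid 7 instead: wins, pays 7, utility 11 - 7 = 4.
Since 4 > 0, bidding 7 is strictly better here, so truthful bidding is not dominant.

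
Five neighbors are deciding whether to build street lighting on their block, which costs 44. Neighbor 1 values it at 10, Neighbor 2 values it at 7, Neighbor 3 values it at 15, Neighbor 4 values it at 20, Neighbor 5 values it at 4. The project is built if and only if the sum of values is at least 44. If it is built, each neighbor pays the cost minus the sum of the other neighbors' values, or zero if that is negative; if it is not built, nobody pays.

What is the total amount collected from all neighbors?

11

Total value 56 ≥ cost 44, so it is built.
Neighbor 1: others sum to 46; max(0, 44 - 46) = 0.
Neighbor 2: others sum to 49; max(0, 44 - 49) = 0.
Neighbor 3: others sum to 41; max(0, 44 - 41) = 3.
Neighbor 4: others sum to 36; max(0, 44 - 36) = 8.
Neighbor 5: others sum to 52; max(0, 44 - 52) = 0.
Total collected = 0 + 0 + 3 + 8 + 0 = 11.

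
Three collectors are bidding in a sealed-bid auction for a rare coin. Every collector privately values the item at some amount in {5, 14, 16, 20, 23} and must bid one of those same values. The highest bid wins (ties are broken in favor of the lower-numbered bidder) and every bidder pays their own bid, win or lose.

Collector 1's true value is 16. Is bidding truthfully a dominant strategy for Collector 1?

Consider the case where Collector 2 bids 5 and Collector 3 bids 5.
Truthful bid 16: wins, pays 16, utility 16 - 16 = 0.
Bid 5 instead: wins, pays 5, utility 16 - 5 = 11.
Since 11 > 0, bidding 5 is strictly better here, so truthful bidding is not dominant.

No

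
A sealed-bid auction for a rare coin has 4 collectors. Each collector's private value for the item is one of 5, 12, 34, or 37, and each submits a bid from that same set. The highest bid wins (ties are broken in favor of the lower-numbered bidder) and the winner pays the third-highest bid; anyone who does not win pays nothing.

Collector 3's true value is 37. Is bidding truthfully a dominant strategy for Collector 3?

Check each profile of the others' bids and compare truth against every alternative bid.
Others bid (5, 5, 37): truth gives 32, best alternative gives 0.
Others bid (5, 34, 5): truth gives 32, best alternative gives 0.
Others bid (34, 5, 5): truth gives 32, best alternative gives 0.
Others bid (5, 12, 37): truth gives 25, best alternative gives 0.
Others bid (5, 34, 12): truth gives 25, best alternative gives 0.
Others bid (12, 5, 37): truth gives 25, best alternative gives 0.
(Remaining 58 profiles checked similarly; truth is weakly best in each.)
In every case the truthful bid is at least as good as any alternative, so it is a dominant strategy.

Yes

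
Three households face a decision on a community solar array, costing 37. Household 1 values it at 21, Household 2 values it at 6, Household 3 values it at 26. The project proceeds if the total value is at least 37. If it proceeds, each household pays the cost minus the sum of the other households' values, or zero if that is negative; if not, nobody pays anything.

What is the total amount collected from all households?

Total value 53 ≥ cost 37, so it is built.
Household 1: others sum to 32; max(0, 37 - 32) = 5.
Household 2: others sum to 47; max(0, 37 - 47) = 0.
Household 3: others sum to 27; max(0, 37 - 27) = 10.
Total collected = 5 + 0 + 10 = 15.

15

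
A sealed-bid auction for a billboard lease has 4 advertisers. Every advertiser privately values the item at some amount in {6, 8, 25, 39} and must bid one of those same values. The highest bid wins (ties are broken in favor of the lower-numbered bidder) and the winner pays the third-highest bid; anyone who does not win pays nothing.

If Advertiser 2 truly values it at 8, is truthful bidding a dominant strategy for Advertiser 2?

No

Consider the case where Advertiser 1 bids 6, Advertiser 3 bids 6 and Advertiser 4 bids 25.
Truthful bid 8: loses, pays 0, utility 0.
Bid 25 instead: wins, pays 6, utility 8 - 6 = 2.
Since 2 > 0, bidding 25 is strictly better here, so truthful bidding is not dominant.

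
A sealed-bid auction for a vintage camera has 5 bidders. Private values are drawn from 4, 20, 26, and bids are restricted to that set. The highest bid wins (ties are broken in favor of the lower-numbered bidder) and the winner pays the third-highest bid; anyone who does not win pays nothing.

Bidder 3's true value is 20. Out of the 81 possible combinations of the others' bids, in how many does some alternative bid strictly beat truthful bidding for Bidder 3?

Others bid (4, 4, 4, 26): truth gives 0; bid 26 gives 16 > 0. Violating.
Others bid (4, 4, 26, 4): truth gives 0; bid 26 gives 16 > 0. Violating.
Others bid (4, 20, 4, 4): truth gives 0; bid 26 gives 16 > 0. Violating.
Others bid (20, 4, 4, 4): truth gives 0; bid 26 gives 16 > 0. Violating.
Others bid (4, 4, 4, 4): truth gives 16; no alternative beats it.
Others bid (4, 4, 4, 20): truth gives 16; no alternative beats it.
(Checking all 81 profiles: 4 have a profitable deviation, 77 do not.)

4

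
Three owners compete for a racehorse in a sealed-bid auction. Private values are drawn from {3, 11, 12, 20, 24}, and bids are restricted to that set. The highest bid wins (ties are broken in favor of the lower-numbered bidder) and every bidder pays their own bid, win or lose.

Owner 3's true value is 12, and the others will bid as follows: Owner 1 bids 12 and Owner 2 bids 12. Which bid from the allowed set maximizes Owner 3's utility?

Bid 3: loses but pays 3, utility -3.
Bid 11: loses but pays 11, utility -11.
Bid 12: loses but pays 12, utility -12.
Bid 20: wins, pays 20, utility 12 - 20 = -8.
Bid 24: wins, pays 24, utility 12 - 24 = -12.
The best choice is 3 with utility -3.

3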